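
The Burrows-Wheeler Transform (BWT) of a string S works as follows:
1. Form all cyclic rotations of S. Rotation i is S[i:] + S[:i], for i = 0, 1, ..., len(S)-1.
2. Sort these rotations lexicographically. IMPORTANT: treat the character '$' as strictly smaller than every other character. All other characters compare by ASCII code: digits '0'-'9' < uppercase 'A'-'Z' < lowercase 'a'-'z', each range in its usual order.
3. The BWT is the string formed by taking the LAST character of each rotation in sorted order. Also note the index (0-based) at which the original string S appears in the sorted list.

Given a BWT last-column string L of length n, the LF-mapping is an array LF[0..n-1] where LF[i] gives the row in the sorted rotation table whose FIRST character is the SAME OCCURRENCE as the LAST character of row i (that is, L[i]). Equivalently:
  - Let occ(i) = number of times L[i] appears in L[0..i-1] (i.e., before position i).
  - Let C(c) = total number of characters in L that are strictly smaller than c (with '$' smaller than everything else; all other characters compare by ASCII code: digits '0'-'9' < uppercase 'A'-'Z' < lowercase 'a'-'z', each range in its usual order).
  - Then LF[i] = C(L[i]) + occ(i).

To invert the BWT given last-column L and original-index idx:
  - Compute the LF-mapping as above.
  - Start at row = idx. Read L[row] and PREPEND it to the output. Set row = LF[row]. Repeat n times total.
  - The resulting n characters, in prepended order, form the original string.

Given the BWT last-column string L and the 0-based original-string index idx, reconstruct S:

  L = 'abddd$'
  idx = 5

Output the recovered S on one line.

LF mapping: 1 2 3 4 5 0
Walk LF starting at row 5, prepending L[row]:
  step 1: row=5, L[5]='$', prepend. Next row=LF[5]=0
  step 2: row=0, L[0]='a', prepend. Next row=LF[0]=1
  step 3: row=1, L[1]='b', prepend. Next row=LF[1]=2
  step 4: row=2, L[2]='d', prepend. Next row=LF[2]=3
  step 5: row=3, L[3]='d', prepend. Next row=LF[3]=4
  step 6: row=4, L[4]='d', prepend. Next row=LF[4]=5
Reversed output: dddba$

Answer: dddba$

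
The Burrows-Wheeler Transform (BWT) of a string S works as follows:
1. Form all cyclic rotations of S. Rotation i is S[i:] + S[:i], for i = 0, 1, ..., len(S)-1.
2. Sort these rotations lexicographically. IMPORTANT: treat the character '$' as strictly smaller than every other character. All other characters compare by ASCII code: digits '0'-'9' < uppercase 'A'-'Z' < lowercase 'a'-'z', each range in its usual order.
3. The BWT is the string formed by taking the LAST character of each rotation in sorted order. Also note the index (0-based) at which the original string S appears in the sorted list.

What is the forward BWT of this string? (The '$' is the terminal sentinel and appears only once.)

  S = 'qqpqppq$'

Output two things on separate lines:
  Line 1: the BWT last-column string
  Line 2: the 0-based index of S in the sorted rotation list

All 8 rotations (rotation i = S[i:]+S[:i]):
  rot[0] = qqpqppq$
  rot[1] = qpqppq$q
  rot[2] = pqppq$qq
  rot[3] = qppq$qqp
  rot[4] = ppq$qqpq
  rot[5] = pq$qqpqp
  rot[6] = q$qqpqpp
  rot[7] = $qqpqppq
Sorted (with $ < everything):
  sorted[0] = $qqpqppq  (last char: 'q')
  sorted[1] = ppq$qqpq  (last char: 'q')
  sorted[2] = pq$qqpqp  (last char: 'p')
  sorted[3] = pqppq$qq  (last char: 'q')
  sorted[4] = q$qqpqpp  (last char: 'p')
  sorted[5] = qppq$qqp  (last char: 'p')
  sorted[6] = qpqppq$q  (last char: 'q')
  sorted[7] = qqpqppq$  (last char: '$')
Last column: qqpqppq$
Original string S is at sorted index 7

Answer: qqpqppq$
7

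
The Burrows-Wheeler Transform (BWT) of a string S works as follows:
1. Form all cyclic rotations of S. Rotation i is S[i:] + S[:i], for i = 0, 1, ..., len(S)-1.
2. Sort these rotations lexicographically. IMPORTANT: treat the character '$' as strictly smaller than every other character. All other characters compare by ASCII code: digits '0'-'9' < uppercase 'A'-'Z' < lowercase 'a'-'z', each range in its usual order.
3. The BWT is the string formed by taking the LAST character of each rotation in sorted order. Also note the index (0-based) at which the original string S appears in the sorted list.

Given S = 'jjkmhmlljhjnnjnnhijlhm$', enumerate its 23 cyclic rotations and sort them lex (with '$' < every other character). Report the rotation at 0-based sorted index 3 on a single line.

All 23 rotations (rotation i = S[i:]+S[:i]):
  rot[0] = jjkmhmlljhjnnjnnhijlhm$
  rot[1] = jkmhmlljhjnnjnnhijlhm$j
  rot[2] = kmhmlljhjnnjnnhijlhm$jj
  rot[3] = mhmlljhjnnjnnhijlhm$jjk
  rot[4] = hmlljhjnnjnnhijlhm$jjkm
  rot[5] = mlljhjnnjnnhijlhm$jjkmh
  rot[6] = lljhjnnjnnhijlhm$jjkmhm
  rot[7] = ljhjnnjnnhijlhm$jjkmhml
  rot[8] = jhjnnjnnhijlhm$jjkmhmll
  rot[9] = hjnnjnnhijlhm$jjkmhmllj
  rot[10] = jnnjnnhijlhm$jjkmhmlljh
  rot[11] = nnjnnhijlhm$jjkmhmlljhj
  rot[12] = njnnhijlhm$jjkmhmlljhjn
  rot[13] = jnnhijlhm$jjkmhmlljhjnn
  rot[14] = nnhijlhm$jjkmhmlljhjnnj
  rot[15] = nhijlhm$jjkmhmlljhjnnjn
  rot[16] = hijlhm$jjkmhmlljhjnnjnn
  rot[17] = ijlhm$jjkmhmlljhjnnjnnh
  rot[18] = jlhm$jjkmhmlljhjnnjnnhi
  rot[19] = lhm$jjkmhmlljhjnnjnnhij
  rot[20] = hm$jjkmhmlljhjnnjnnhijl
  rot[21] = m$jjkmhmlljhjnnjnnhijlh
  rot[22] = $jjkmhmlljhjnnjnnhijlhm
Sorted (with $ < everything):
  sorted[0] = $jjkmhmlljhjnnjnnhijlhm
  sorted[1] = hijlhm$jjkmhmlljhjnnjnn
  sorted[2] = hjnnjnnhijlhm$jjkmhmllj
  sorted[3] = hm$jjkmhmlljhjnnjnnhijl
  sorted[4] = hmlljhjnnjnnhijlhm$jjkm
  sorted[5] = ijlhm$jjkmhmlljhjnnjnnh
  sorted[6] = jhjnnjnnhijlhm$jjkmhmll
  sorted[7] = jjkmhmlljhjnnjnnhijlhm$
  sorted[8] = jkmhmlljhjnnjnnhijlhm$j
  sorted[9] = jlhm$jjkmhmlljhjnnjnnhi
  sorted[10] = jnnhijlhm$jjkmhmlljhjnn
  sorted[11] = jnnjnnhijlhm$jjkmhmlljh
  sorted[12] = kmhmlljhjnnjnnhijlhm$jj
  sorted[13] = lhm$jjkmhmlljhjnnjnnhij
  sorted[14] = ljhjnnjnnhijlhm$jjkmhml
  sorted[15] = lljhjnnjnnhijlhm$jjkmhm
  sorted[16] = m$jjkmhmlljhjnnjnnhijlh
  sorted[17] = mhmlljhjnnjnnhijlhm$jjk
  sorted[18] = mlljhjnnjnnhijlhm$jjkmh
  sorted[19] = nhijlhm$jjkmhmlljhjnnjn
  sorted[20] = njnnhijlhm$jjkmhmlljhjn
  sorted[21] = nnhijlhm$jjkmhmlljhjnnj
  sorted[22] = nnjnnhijlhm$jjkmhmlljhj
sorted[3] = hm$jjkmhmlljhjnnjnnhijl

Answer: hm$jjkmhmlljhjnnjnnhijl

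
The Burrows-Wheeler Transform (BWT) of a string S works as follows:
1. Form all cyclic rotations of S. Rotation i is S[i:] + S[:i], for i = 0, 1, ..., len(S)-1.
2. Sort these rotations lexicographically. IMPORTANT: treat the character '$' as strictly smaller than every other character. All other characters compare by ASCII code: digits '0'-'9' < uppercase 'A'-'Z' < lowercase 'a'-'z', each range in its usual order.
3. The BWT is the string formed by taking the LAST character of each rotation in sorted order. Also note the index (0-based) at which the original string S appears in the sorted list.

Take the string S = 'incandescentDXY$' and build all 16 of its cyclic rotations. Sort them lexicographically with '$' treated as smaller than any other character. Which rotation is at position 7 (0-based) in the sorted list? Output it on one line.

All 16 rotations (rotation i = S[i:]+S[:i]):
  rot[0] = incandescentDXY$
  rot[1] = ncandescentDXY$i
  rot[2] = candescentDXY$in
  rot[3] = andescentDXY$inc
  rot[4] = ndescentDXY$inca
  rot[5] = descentDXY$incan
  rot[6] = escentDXY$incand
  rot[7] = scentDXY$incande
  rot[8] = centDXY$incandes
  rot[9] = entDXY$incandesc
  rot[10] = ntDXY$incandesce
  rot[11] = tDXY$incandescen
  rot[12] = DXY$incandescent
  rot[13] = XY$incandescentD
  rot[14] = Y$incandescentDX
  rot[15] = $incandescentDXY
Sorted (with $ < everything):
  sorted[0] = $incandescentDXY
  sorted[1] = DXY$incandescent
  sorted[2] = XY$incandescentD
  sorted[3] = Y$incandescentDX
  sorted[4] = andescentDXY$inc
  sorted[5] = candescentDXY$in
  sorted[6] = centDXY$incandes
  sorted[7] = descentDXY$incan
  sorted[8] = entDXY$incandesc
  sorted[9] = escentDXY$incand
  sorted[10] = incandescentDXY$
  sorted[11] = ncandescentDXY$i
  sorted[12] = ndescentDXY$inca
  sorted[13] = ntDXY$incandesce
  sorted[14] = scentDXY$incande
  sorted[15] = tDXY$incandescen
sorted[7] = descentDXY$incan

Answer: descentDXY$incan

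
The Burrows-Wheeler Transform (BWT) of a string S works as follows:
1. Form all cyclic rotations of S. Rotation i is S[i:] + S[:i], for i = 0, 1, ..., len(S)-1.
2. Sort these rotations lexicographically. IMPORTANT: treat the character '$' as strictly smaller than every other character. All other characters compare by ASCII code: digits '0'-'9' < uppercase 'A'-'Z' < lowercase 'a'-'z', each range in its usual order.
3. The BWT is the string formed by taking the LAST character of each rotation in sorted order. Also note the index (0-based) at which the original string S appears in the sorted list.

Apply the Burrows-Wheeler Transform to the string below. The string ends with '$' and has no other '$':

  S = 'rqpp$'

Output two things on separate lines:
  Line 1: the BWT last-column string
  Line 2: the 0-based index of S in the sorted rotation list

All 5 rotations (rotation i = S[i:]+S[:i]):
  rot[0] = rqpp$
  rot[1] = qpp$r
  rot[2] = pp$rq
  rot[3] = p$rqp
  rot[4] = $rqpp
Sorted (with $ < everything):
  sorted[0] = $rqpp  (last char: 'p')
  sorted[1] = p$rqp  (last char: 'p')
  sorted[2] = pp$rq  (last char: 'q')
  sorted[3] = qpp$r  (last char: 'r')
  sorted[4] = rqpp$  (last char: '$')
Last column: ppqr$
Original string S is at sorted index 4

Answer: ppqr$
4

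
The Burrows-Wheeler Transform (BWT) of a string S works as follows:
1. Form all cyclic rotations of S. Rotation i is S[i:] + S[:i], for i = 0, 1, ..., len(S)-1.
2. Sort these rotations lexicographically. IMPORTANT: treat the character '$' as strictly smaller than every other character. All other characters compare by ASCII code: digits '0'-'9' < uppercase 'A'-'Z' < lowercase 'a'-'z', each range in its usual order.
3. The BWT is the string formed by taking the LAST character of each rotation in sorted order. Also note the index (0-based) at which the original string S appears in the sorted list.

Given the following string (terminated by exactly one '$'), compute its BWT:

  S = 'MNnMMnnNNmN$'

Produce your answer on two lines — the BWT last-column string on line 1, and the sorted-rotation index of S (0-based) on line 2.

All 12 rotations (rotation i = S[i:]+S[:i]):
  rot[0] = MNnMMnnNNmN$
  rot[1] = NnMMnnNNmN$M
  rot[2] = nMMnnNNmN$MN
  rot[3] = MMnnNNmN$MNn
  rot[4] = MnnNNmN$MNnM
  rot[5] = nnNNmN$MNnMM
  rot[6] = nNNmN$MNnMMn
  rot[7] = NNmN$MNnMMnn
  rot[8] = NmN$MNnMMnnN
  rot[9] = mN$MNnMMnnNN
  rot[10] = N$MNnMMnnNNm
  rot[11] = $MNnMMnnNNmN
Sorted (with $ < everything):
  sorted[0] = $MNnMMnnNNmN  (last char: 'N')
  sorted[1] = MMnnNNmN$MNn  (last char: 'n')
  sorted[2] = MNnMMnnNNmN$  (last char: '$')
  sorted[3] = MnnNNmN$MNnM  (last char: 'M')
  sorted[4] = N$MNnMMnnNNm  (last char: 'm')
  sorted[5] = NNmN$MNnMMnn  (last char: 'n')
  sorted[6] = NmN$MNnMMnnN  (last char: 'N')
  sorted[7] = NnMMnnNNmN$M  (last char: 'M')
  sorted[8] = mN$MNnMMnnNN  (last char: 'N')
  sorted[9] = nMMnnNNmN$MN  (last char: 'N')
  sorted[10] = nNNmN$MNnMMn  (last char: 'n')
  sorted[11] = nnNNmN$MNnMM  (last char: 'M')
Last column: Nn$MmnNMNNnM
Original string S is at sorted index 2

Answer: Nn$MmnNMNNnM
2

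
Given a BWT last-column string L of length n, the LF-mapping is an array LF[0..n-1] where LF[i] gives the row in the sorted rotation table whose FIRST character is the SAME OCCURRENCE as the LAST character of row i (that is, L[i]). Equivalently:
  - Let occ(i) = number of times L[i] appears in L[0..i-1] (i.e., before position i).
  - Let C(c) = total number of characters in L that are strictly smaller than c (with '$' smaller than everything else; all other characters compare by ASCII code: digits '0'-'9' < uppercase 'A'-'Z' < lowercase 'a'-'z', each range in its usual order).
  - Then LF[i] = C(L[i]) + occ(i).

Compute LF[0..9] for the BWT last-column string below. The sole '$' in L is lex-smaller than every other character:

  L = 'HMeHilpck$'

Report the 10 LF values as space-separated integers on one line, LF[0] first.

Answer: 1 3 5 2 6 8 9 4 7 0

Derivation:
Char counts: '$':1, 'H':2, 'M':1, 'c':1, 'e':1, 'i':1, 'k':1, 'l':1, 'p':1
C (first-col start): C('$')=0, C('H')=1, C('M')=3, C('c')=4, C('e')=5, C('i')=6, C('k')=7, C('l')=8, C('p')=9
L[0]='H': occ=0, LF[0]=C('H')+0=1+0=1
L[1]='M': occ=0, LF[1]=C('M')+0=3+0=3
L[2]='e': occ=0, LF[2]=C('e')+0=5+0=5
L[3]='H': occ=1, LF[3]=C('H')+1=1+1=2
L[4]='i': occ=0, LF[4]=C('i')+0=6+0=6
L[5]='l': occ=0, LF[5]=C('l')+0=8+0=8
L[6]='p': occ=0, LF[6]=C('p')+0=9+0=9
L[7]='c': occ=0, LF[7]=C('c')+0=4+0=4
L[8]='k': occ=0, LF[8]=C('k')+0=7+0=7
L[9]='$': occ=0, LF[9]=C('$')+0=0+0=0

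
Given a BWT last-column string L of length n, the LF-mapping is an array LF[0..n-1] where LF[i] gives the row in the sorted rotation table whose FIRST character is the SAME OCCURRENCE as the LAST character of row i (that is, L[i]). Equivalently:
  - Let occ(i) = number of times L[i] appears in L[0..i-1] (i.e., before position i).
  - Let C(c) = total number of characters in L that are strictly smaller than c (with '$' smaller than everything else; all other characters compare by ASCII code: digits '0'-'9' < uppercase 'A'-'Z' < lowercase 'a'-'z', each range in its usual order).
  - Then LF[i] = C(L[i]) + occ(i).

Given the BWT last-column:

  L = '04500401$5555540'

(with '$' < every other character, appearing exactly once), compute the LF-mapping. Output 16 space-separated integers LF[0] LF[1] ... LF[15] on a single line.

Answer: 1 7 10 2 3 8 4 6 0 11 12 13 14 15 9 5

Derivation:
Char counts: '$':1, '0':5, '1':1, '4':3, '5':6
C (first-col start): C('$')=0, C('0')=1, C('1')=6, C('4')=7, C('5')=10
L[0]='0': occ=0, LF[0]=C('0')+0=1+0=1
L[1]='4': occ=0, LF[1]=C('4')+0=7+0=7
L[2]='5': occ=0, LF[2]=C('5')+0=10+0=10
L[3]='0': occ=1, LF[3]=C('0')+1=1+1=2
L[4]='0': occ=2, LF[4]=C('0')+2=1+2=3
L[5]='4': occ=1, LF[5]=C('4')+1=7+1=8
L[6]='0': occ=3, LF[6]=C('0')+3=1+3=4
L[7]='1': occ=0, LF[7]=C('1')+0=6+0=6
L[8]='$': occ=0, LF[8]=C('$')+0=0+0=0
L[9]='5': occ=1, LF[9]=C('5')+1=10+1=11
L[10]='5': occ=2, LF[10]=C('5')+2=10+2=12
L[11]='5': occ=3, LF[11]=C('5')+3=10+3=13
L[12]='5': occ=4, LF[12]=C('5')+4=10+4=14
L[13]='5': occ=5, LF[13]=C('5')+5=10+5=15
L[14]='4': occ=2, LF[14]=C('4')+2=7+2=9
L[15]='0': occ=4, LF[15]=C('0')+4=1+4=5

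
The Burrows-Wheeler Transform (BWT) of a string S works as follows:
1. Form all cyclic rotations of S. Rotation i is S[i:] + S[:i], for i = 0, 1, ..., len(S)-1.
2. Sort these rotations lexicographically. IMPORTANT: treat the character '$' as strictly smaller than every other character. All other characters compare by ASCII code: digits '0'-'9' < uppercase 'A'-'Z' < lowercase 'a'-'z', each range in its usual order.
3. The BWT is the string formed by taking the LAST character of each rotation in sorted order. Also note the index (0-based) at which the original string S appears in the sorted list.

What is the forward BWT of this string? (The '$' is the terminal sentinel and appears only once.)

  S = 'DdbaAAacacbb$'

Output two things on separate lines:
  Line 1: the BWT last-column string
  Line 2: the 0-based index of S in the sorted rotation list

All 13 rotations (rotation i = S[i:]+S[:i]):
  rot[0] = DdbaAAacacbb$
  rot[1] = dbaAAacacbb$D
  rot[2] = baAAacacbb$Dd
  rot[3] = aAAacacbb$Ddb
  rot[4] = AAacacbb$Ddba
  rot[5] = Aacacbb$DdbaA
  rot[6] = acacbb$DdbaAA
  rot[7] = cacbb$DdbaAAa
  rot[8] = acbb$DdbaAAac
  rot[9] = cbb$DdbaAAaca
  rot[10] = bb$DdbaAAacac
  rot[11] = b$DdbaAAacacb
  rot[12] = $DdbaAAacacbb
Sorted (with $ < everything):
  sorted[0] = $DdbaAAacacbb  (last char: 'b')
  sorted[1] = AAacacbb$Ddba  (last char: 'a')
  sorted[2] = Aacacbb$DdbaA  (last char: 'A')
  sorted[3] = DdbaAAacacbb$  (last char: '$')
  sorted[4] = aAAacacbb$Ddb  (last char: 'b')
  sorted[5] = acacbb$DdbaAA  (last char: 'A')
  sorted[6] = acbb$DdbaAAac  (last char: 'c')
  sorted[7] = b$DdbaAAacacb  (last char: 'b')
  sorted[8] = baAAacacbb$Dd  (last char: 'd')
  sorted[9] = bb$DdbaAAacac  (last char: 'c')
  sorted[10] = cacbb$DdbaAAa  (last char: 'a')
  sorted[11] = cbb$DdbaAAaca  (last char: 'a')
  sorted[12] = dbaAAacacbb$D  (last char: 'D')
Last column: baA$bAcbdcaaD
Original string S is at sorted index 3

Answer: baA$bAcbdcaaD
3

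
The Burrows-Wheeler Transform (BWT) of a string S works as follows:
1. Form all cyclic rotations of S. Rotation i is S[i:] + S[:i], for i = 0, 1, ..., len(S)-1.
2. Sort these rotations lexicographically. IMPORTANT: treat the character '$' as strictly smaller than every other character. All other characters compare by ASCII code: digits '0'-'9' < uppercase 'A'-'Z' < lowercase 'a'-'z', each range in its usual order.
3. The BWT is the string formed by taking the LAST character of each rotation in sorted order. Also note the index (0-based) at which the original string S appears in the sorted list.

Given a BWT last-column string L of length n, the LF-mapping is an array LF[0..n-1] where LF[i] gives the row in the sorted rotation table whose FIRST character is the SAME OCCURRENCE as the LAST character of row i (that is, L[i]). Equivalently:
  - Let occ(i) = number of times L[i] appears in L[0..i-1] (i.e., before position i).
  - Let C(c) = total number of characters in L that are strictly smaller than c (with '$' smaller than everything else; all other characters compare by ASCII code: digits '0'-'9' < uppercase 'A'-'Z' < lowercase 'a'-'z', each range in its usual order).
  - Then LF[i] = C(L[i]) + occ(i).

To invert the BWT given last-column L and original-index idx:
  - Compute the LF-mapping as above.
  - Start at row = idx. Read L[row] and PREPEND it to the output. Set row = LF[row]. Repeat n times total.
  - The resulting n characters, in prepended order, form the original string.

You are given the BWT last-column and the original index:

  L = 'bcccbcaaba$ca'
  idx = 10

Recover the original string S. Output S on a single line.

LF mapping: 5 8 9 10 6 11 1 2 7 3 0 12 4
Walk LF starting at row 10, prepending L[row]:
  step 1: row=10, L[10]='$', prepend. Next row=LF[10]=0
  step 2: row=0, L[0]='b', prepend. Next row=LF[0]=5
  step 3: row=5, L[5]='c', prepend. Next row=LF[5]=11
  step 4: row=11, L[11]='c', prepend. Next row=LF[11]=12
  step 5: row=12, L[12]='a', prepend. Next row=LF[12]=4
  step 6: row=4, L[4]='b', prepend. Next row=LF[4]=6
  step 7: row=6, L[6]='a', prepend. Next row=LF[6]=1
  step 8: row=1, L[1]='c', prepend. Next row=LF[1]=8
  step 9: row=8, L[8]='b', prepend. Next row=LF[8]=7
  step 10: row=7, L[7]='a', prepend. Next row=LF[7]=2
  step 11: row=2, L[2]='c', prepend. Next row=LF[2]=9
  step 12: row=9, L[9]='a', prepend. Next row=LF[9]=3
  step 13: row=3, L[3]='c', prepend. Next row=LF[3]=10
Reversed output: cacabcabaccb$

Answer: cacabcabaccb$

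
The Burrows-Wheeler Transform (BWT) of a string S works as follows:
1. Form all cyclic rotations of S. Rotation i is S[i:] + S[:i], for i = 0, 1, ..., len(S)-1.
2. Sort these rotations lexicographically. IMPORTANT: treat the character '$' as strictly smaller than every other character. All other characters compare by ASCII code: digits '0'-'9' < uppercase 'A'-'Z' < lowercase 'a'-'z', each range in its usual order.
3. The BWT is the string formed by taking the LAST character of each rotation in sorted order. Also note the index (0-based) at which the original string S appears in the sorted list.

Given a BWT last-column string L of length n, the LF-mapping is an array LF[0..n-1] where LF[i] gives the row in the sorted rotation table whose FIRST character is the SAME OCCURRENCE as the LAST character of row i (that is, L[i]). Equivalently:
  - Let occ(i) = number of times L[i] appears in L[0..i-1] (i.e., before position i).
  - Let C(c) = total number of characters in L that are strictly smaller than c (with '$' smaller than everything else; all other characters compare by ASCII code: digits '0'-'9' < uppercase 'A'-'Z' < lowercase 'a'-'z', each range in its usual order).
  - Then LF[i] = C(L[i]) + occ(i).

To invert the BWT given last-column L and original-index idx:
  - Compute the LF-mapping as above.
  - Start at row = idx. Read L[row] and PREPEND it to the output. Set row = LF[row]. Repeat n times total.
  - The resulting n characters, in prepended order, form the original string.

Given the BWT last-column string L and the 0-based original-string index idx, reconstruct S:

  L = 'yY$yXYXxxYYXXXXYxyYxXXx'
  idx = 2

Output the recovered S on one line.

LF mapping: 20 9 0 21 1 10 2 15 16 11 12 3 4 5 6 13 17 22 14 18 7 8 19
Walk LF starting at row 2, prepending L[row]:
  step 1: row=2, L[2]='$', prepend. Next row=LF[2]=0
  step 2: row=0, L[0]='y', prepend. Next row=LF[0]=20
  step 3: row=20, L[20]='X', prepend. Next row=LF[20]=7
  step 4: row=7, L[7]='x', prepend. Next row=LF[7]=15
  step 5: row=15, L[15]='Y', prepend. Next row=LF[15]=13
  step 6: row=13, L[13]='X', prepend. Next row=LF[13]=5
  step 7: row=5, L[5]='Y', prepend. Next row=LF[5]=10
  step 8: row=10, L[10]='Y', prepend. Next row=LF[10]=12
  step 9: row=12, L[12]='X', prepend. Next row=LF[12]=4
  step 10: row=4, L[4]='X', prepend. Next row=LF[4]=1
  step 11: row=1, L[1]='Y', prepend. Next row=LF[1]=9
  step 12: row=9, L[9]='Y', prepend. Next row=LF[9]=11
  step 13: row=11, L[11]='X', prepend. Next row=LF[11]=3
  step 14: row=3, L[3]='y', prepend. Next row=LF[3]=21
  step 15: row=21, L[21]='X', prepend. Next row=LF[21]=8
  step 16: row=8, L[8]='x', prepend. Next row=LF[8]=16
  step 17: row=16, L[16]='x', prepend. Next row=LF[16]=17
  step 18: row=17, L[17]='y', prepend. Next row=LF[17]=22
  step 19: row=22, L[22]='x', prepend. Next row=LF[22]=19
  step 20: row=19, L[19]='x', prepend. Next row=LF[19]=18
  step 21: row=18, L[18]='Y', prepend. Next row=LF[18]=14
  step 22: row=14, L[14]='X', prepend. Next row=LF[14]=6
  step 23: row=6, L[6]='X', prepend. Next row=LF[6]=2
Reversed output: XXYxxyxxXyXYYXXYYXYxXy$

Answer: XXYxxyxxXyXYYXXYYXYxXy$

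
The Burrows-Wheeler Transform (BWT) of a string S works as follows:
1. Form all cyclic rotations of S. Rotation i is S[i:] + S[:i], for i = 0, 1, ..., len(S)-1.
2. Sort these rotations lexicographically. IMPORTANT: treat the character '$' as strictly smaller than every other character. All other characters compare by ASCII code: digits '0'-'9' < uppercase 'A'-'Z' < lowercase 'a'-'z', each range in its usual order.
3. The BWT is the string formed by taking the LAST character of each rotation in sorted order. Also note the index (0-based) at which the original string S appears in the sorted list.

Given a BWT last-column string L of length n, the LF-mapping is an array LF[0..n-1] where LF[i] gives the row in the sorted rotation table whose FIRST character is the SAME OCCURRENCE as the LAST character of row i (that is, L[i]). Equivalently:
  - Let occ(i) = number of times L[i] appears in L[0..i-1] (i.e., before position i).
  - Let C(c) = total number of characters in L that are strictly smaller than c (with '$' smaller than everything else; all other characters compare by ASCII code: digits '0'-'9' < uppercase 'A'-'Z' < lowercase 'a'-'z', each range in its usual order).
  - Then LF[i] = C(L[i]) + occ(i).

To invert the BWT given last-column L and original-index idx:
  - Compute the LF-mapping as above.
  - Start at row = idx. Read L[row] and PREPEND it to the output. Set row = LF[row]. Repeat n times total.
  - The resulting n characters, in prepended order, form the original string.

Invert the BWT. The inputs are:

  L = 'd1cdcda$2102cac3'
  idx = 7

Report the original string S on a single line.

LF mapping: 13 2 9 14 10 15 7 0 4 3 1 5 11 8 12 6
Walk LF starting at row 7, prepending L[row]:
  step 1: row=7, L[7]='$', prepend. Next row=LF[7]=0
  step 2: row=0, L[0]='d', prepend. Next row=LF[0]=13
  step 3: row=13, L[13]='a', prepend. Next row=LF[13]=8
  step 4: row=8, L[8]='2', prepend. Next row=LF[8]=4
  step 5: row=4, L[4]='c', prepend. Next row=LF[4]=10
  step 6: row=10, L[10]='0', prepend. Next row=LF[10]=1
  step 7: row=1, L[1]='1', prepend. Next row=LF[1]=2
  step 8: row=2, L[2]='c', prepend. Next row=LF[2]=9
  step 9: row=9, L[9]='1', prepend. Next row=LF[9]=3
  step 10: row=3, L[3]='d', prepend. Next row=LF[3]=14
  step 11: row=14, L[14]='c', prepend. Next row=LF[14]=12
  step 12: row=12, L[12]='c', prepend. Next row=LF[12]=11
  step 13: row=11, L[11]='2', prepend. Next row=LF[11]=5
  step 14: row=5, L[5]='d', prepend. Next row=LF[5]=15
  step 15: row=15, L[15]='3', prepend. Next row=LF[15]=6
  step 16: row=6, L[6]='a', prepend. Next row=LF[6]=7
Reversed output: a3d2ccd1c10c2ad$

Answer: a3d2ccd1c10c2ad$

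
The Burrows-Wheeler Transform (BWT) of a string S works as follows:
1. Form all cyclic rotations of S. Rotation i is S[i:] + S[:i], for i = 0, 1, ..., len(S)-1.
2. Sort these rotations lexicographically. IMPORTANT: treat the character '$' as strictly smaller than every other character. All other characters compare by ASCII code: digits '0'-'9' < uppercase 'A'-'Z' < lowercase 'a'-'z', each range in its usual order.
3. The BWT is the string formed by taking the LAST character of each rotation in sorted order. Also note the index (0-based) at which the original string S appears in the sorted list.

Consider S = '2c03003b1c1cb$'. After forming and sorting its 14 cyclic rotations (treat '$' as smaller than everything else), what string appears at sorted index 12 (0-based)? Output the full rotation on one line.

Answer: c1cb$2c03003b1

Derivation:
All 14 rotations (rotation i = S[i:]+S[:i]):
  rot[0] = 2c03003b1c1cb$
  rot[1] = c03003b1c1cb$2
  rot[2] = 03003b1c1cb$2c
  rot[3] = 3003b1c1cb$2c0
  rot[4] = 003b1c1cb$2c03
  rot[5] = 03b1c1cb$2c030
  rot[6] = 3b1c1cb$2c0300
  rot[7] = b1c1cb$2c03003
  rot[8] = 1c1cb$2c03003b
  rot[9] = c1cb$2c03003b1
  rot[10] = 1cb$2c03003b1c
  rot[11] = cb$2c03003b1c1
  rot[12] = b$2c03003b1c1c
  rot[13] = $2c03003b1c1cb
Sorted (with $ < everything):
  sorted[0] = $2c03003b1c1cb
  sorted[1] = 003b1c1cb$2c03
  sorted[2] = 03003b1c1cb$2c
  sorted[3] = 03b1c1cb$2c030
  sorted[4] = 1c1cb$2c03003b
  sorted[5] = 1cb$2c03003b1c
  sorted[6] = 2c03003b1c1cb$
  sorted[7] = 3003b1c1cb$2c0
  sorted[8] = 3b1c1cb$2c0300
  sorted[9] = b$2c03003b1c1c
  sorted[10] = b1c1cb$2c03003
  sorted[11] = c03003b1c1cb$2
  sorted[12] = c1cb$2c03003b1
  sorted[13] = cb$2c03003b1c1
sorted[12] = c1cb$2c03003b1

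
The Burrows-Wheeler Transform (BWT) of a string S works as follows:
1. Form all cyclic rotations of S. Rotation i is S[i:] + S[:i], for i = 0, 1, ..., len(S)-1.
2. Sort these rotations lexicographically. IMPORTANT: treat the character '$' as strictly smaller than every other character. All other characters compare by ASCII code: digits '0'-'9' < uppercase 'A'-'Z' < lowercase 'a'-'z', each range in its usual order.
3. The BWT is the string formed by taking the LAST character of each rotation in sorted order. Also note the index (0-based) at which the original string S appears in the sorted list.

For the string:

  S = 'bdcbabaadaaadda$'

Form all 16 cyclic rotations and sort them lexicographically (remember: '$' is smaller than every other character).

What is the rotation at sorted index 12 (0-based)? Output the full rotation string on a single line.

Answer: da$bdcbabaadaaad

Derivation:
All 16 rotations (rotation i = S[i:]+S[:i]):
  rot[0] = bdcbabaadaaadda$
  rot[1] = dcbabaadaaadda$b
  rot[2] = cbabaadaaadda$bd
  rot[3] = babaadaaadda$bdc
  rot[4] = abaadaaadda$bdcb
  rot[5] = baadaaadda$bdcba
  rot[6] = aadaaadda$bdcbab
  rot[7] = adaaadda$bdcbaba
  rot[8] = daaadda$bdcbabaa
  rot[9] = aaadda$bdcbabaad
  rot[10] = aadda$bdcbabaada
  rot[11] = adda$bdcbabaadaa
  rot[12] = dda$bdcbabaadaaa
  rot[13] = da$bdcbabaadaaad
  rot[14] = a$bdcbabaadaaadd
  rot[15] = $bdcbabaadaaadda
Sorted (with $ < everything):
  sorted[0] = $bdcbabaadaaadda
  sorted[1] = a$bdcbabaadaaadd
  sorted[2] = aaadda$bdcbabaad
  sorted[3] = aadaaadda$bdcbab
  sorted[4] = aadda$bdcbabaada
  sorted[5] = abaadaaadda$bdcb
  sorted[6] = adaaadda$bdcbaba
  sorted[7] = adda$bdcbabaadaa
  sorted[8] = baadaaadda$bdcba
  sorted[9] = babaadaaadda$bdc
  sorted[10] = bdcbabaadaaadda$
  sorted[11] = cbabaadaaadda$bd
  sorted[12] = da$bdcbabaadaaad
  sorted[13] = daaadda$bdcbabaa
  sorted[14] = dcbabaadaaadda$b
  sorted[15] = dda$bdcbabaadaaa
sorted[12] = da$bdcbabaadaaad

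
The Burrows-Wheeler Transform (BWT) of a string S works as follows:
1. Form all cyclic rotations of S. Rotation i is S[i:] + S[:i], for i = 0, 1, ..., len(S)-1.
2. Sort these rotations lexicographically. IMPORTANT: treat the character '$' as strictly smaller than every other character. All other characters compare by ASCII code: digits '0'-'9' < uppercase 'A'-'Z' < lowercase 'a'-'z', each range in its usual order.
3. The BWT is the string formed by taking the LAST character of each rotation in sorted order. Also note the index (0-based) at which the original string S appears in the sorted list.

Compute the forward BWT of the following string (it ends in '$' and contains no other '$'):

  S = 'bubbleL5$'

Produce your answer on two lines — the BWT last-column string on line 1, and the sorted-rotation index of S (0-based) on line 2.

Answer: 5Leub$lbb
5

Derivation:
All 9 rotations (rotation i = S[i:]+S[:i]):
  rot[0] = bubbleL5$
  rot[1] = ubbleL5$b
  rot[2] = bbleL5$bu
  rot[3] = bleL5$bub
  rot[4] = leL5$bubb
  rot[5] = eL5$bubbl
  rot[6] = L5$bubble
  rot[7] = 5$bubbleL
  rot[8] = $bubbleL5
Sorted (with $ < everything):
  sorted[0] = $bubbleL5  (last char: '5')
  sorted[1] = 5$bubbleL  (last char: 'L')
  sorted[2] = L5$bubble  (last char: 'e')
  sorted[3] = bbleL5$bu  (last char: 'u')
  sorted[4] = bleL5$bub  (last char: 'b')
  sorted[5] = bubbleL5$  (last char: '$')
  sorted[6] = eL5$bubbl  (last char: 'l')
  sorted[7] = leL5$bubb  (last char: 'b')
  sorted[8] = ubbleL5$b  (last char: 'b')
Last column: 5Leub$lbb
Original string S is at sorted index 5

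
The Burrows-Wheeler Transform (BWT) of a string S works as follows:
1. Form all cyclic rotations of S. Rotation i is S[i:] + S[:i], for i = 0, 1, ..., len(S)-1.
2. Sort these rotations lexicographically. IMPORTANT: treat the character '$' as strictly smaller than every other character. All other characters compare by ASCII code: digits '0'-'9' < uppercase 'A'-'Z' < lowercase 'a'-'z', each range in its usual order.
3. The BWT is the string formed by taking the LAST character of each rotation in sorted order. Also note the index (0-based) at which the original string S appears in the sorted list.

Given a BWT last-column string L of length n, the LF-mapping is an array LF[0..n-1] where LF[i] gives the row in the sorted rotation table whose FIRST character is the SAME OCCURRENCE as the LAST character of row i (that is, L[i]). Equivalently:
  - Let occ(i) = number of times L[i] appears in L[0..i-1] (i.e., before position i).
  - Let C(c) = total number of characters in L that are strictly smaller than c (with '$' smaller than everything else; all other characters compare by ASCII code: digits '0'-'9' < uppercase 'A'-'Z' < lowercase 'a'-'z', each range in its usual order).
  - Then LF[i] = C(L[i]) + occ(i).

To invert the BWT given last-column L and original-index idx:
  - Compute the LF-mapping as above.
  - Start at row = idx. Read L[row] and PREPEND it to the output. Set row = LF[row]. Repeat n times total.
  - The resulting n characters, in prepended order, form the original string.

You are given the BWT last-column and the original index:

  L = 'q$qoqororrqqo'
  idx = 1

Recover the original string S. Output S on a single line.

LF mapping: 5 0 6 1 7 2 10 3 11 12 8 9 4
Walk LF starting at row 1, prepending L[row]:
  step 1: row=1, L[1]='$', prepend. Next row=LF[1]=0
  step 2: row=0, L[0]='q', prepend. Next row=LF[0]=5
  step 3: row=5, L[5]='o', prepend. Next row=LF[5]=2
  step 4: row=2, L[2]='q', prepend. Next row=LF[2]=6
  step 5: row=6, L[6]='r', prepend. Next row=LF[6]=10
  step 6: row=10, L[10]='q', prepend. Next row=LF[10]=8
  step 7: row=8, L[8]='r', prepend. Next row=LF[8]=11
  step 8: row=11, L[11]='q', prepend. Next row=LF[11]=9
  step 9: row=9, L[9]='r', prepend. Next row=LF[9]=12
  step 10: row=12, L[12]='o', prepend. Next row=LF[12]=4
  step 11: row=4, L[4]='q', prepend. Next row=LF[4]=7
  step 12: row=7, L[7]='o', prepend. Next row=LF[7]=3
  step 13: row=3, L[3]='o', prepend. Next row=LF[3]=1
Reversed output: ooqorqrqrqoq$

Answer: ooqorqrqrqoq$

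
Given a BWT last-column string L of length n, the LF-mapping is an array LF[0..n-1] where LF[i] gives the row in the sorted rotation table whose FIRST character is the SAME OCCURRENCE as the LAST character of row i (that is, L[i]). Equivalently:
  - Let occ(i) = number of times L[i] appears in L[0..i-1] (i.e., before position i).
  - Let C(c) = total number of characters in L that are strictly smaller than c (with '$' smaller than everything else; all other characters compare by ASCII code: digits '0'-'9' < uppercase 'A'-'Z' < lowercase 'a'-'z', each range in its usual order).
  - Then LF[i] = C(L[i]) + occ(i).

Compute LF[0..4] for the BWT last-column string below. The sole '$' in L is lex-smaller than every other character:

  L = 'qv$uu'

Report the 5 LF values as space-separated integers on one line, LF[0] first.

Answer: 1 4 0 2 3

Derivation:
Char counts: '$':1, 'q':1, 'u':2, 'v':1
C (first-col start): C('$')=0, C('q')=1, C('u')=2, C('v')=4
L[0]='q': occ=0, LF[0]=C('q')+0=1+0=1
L[1]='v': occ=0, LF[1]=C('v')+0=4+0=4
L[2]='$': occ=0, LF[2]=C('$')+0=0+0=0
L[3]='u': occ=0, LF[3]=C('u')+0=2+0=2
L[4]='u': occ=1, LF[4]=C('u')+1=2+1=3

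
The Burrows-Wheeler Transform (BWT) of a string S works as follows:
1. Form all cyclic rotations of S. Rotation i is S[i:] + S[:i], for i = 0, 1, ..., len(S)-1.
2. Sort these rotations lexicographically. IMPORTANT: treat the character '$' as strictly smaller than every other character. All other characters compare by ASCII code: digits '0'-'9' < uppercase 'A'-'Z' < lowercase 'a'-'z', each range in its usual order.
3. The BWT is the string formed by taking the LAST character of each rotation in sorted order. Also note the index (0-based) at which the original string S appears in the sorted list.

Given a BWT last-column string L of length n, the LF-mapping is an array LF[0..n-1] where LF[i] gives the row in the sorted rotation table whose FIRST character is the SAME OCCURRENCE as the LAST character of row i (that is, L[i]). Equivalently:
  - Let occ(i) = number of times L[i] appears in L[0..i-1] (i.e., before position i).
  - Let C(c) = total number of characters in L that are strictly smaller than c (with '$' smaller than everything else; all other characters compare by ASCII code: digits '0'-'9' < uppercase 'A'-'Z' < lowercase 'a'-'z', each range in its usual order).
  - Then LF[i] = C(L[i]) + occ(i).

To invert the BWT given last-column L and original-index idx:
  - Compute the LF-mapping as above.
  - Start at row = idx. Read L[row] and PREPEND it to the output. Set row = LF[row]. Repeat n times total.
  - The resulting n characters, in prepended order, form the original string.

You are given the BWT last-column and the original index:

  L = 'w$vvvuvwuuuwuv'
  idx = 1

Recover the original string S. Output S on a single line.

LF mapping: 11 0 6 7 8 1 9 12 2 3 4 13 5 10
Walk LF starting at row 1, prepending L[row]:
  step 1: row=1, L[1]='$', prepend. Next row=LF[1]=0
  step 2: row=0, L[0]='w', prepend. Next row=LF[0]=11
  step 3: row=11, L[11]='w', prepend. Next row=LF[11]=13
  step 4: row=13, L[13]='v', prepend. Next row=LF[13]=10
  step 5: row=10, L[10]='u', prepend. Next row=LF[10]=4
  step 6: row=4, L[4]='v', prepend. Next row=LF[4]=8
  step 7: row=8, L[8]='u', prepend. Next row=LF[8]=2
  step 8: row=2, L[2]='v', prepend. Next row=LF[2]=6
  step 9: row=6, L[6]='v', prepend. Next row=LF[6]=9
  step 10: row=9, L[9]='u', prepend. Next row=LF[9]=3
  step 11: row=3, L[3]='v', prepend. Next row=LF[3]=7
  step 12: row=7, L[7]='w', prepend. Next row=LF[7]=12
  step 13: row=12, L[12]='u', prepend. Next row=LF[12]=5
  step 14: row=5, L[5]='u', prepend. Next row=LF[5]=1
Reversed output: uuwvuvvuvuvww$

Answer: uuwvuvvuvuvww$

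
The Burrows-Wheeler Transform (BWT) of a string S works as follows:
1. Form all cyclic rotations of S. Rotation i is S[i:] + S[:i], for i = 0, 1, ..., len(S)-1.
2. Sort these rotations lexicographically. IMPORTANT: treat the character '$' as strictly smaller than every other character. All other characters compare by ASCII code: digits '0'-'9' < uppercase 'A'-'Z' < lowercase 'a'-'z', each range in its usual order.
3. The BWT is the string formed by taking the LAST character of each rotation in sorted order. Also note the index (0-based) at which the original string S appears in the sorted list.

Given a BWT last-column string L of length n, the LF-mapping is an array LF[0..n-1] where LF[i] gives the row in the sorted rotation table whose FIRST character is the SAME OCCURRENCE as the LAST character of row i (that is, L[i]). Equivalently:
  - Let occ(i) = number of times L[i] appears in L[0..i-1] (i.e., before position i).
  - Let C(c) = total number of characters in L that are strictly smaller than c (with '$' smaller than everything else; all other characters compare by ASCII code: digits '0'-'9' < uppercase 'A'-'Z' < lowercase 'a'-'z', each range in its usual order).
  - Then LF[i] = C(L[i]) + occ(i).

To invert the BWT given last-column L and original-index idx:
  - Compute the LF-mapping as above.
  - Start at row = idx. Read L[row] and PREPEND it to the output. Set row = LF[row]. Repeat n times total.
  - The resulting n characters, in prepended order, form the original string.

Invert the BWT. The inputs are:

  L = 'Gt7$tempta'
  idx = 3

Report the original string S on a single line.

LF mapping: 2 7 1 0 8 4 5 6 9 3
Walk LF starting at row 3, prepending L[row]:
  step 1: row=3, L[3]='$', prepend. Next row=LF[3]=0
  step 2: row=0, L[0]='G', prepend. Next row=LF[0]=2
  step 3: row=2, L[2]='7', prepend. Next row=LF[2]=1
  step 4: row=1, L[1]='t', prepend. Next row=LF[1]=7
  step 5: row=7, L[7]='p', prepend. Next row=LF[7]=6
  step 6: row=6, L[6]='m', prepend. Next row=LF[6]=5
  step 7: row=5, L[5]='e', prepend. Next row=LF[5]=4
  step 8: row=4, L[4]='t', prepend. Next row=LF[4]=8
  step 9: row=8, L[8]='t', prepend. Next row=LF[8]=9
  step 10: row=9, L[9]='a', prepend. Next row=LF[9]=3
Reversed output: attempt7G$

Answer: attempt7G$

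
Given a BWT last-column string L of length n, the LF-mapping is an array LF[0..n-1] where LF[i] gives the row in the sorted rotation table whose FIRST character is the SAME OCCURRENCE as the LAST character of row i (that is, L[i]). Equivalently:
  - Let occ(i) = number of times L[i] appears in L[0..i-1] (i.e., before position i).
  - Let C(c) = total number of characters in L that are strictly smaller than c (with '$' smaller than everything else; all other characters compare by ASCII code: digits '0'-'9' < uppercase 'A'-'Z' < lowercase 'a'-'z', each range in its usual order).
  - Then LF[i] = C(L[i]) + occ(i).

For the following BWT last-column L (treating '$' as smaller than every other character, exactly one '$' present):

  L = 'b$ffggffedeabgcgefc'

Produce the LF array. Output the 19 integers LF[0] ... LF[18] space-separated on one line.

Answer: 2 0 10 11 15 16 12 13 7 6 8 1 3 17 4 18 9 14 5

Derivation:
Char counts: '$':1, 'a':1, 'b':2, 'c':2, 'd':1, 'e':3, 'f':5, 'g':4
C (first-col start): C('$')=0, C('a')=1, C('b')=2, C('c')=4, C('d')=6, C('e')=7, C('f')=10, C('g')=15
L[0]='b': occ=0, LF[0]=C('b')+0=2+0=2
L[1]='$': occ=0, LF[1]=C('$')+0=0+0=0
L[2]='f': occ=0, LF[2]=C('f')+0=10+0=10
L[3]='f': occ=1, LF[3]=C('f')+1=10+1=11
L[4]='g': occ=0, LF[4]=C('g')+0=15+0=15
L[5]='g': occ=1, LF[5]=C('g')+1=15+1=16
L[6]='f': occ=2, LF[6]=C('f')+2=10+2=12
L[7]='f': occ=3, LF[7]=C('f')+3=10+3=13
L[8]='e': occ=0, LF[8]=C('e')+0=7+0=7
L[9]='d': occ=0, LF[9]=C('d')+0=6+0=6
L[10]='e': occ=1, LF[10]=C('e')+1=7+1=8
L[11]='a': occ=0, LF[11]=C('a')+0=1+0=1
L[12]='b': occ=1, LF[12]=C('b')+1=2+1=3
L[13]='g': occ=2, LF[13]=C('g')+2=15+2=17
L[14]='c': occ=0, LF[14]=C('c')+0=4+0=4
L[15]='g': occ=3, LF[15]=C('g')+3=15+3=18
L[16]='e': occ=2, LF[16]=C('e')+2=7+2=9
L[17]='f': occ=4, LF[17]=C('f')+4=10+4=14
L[18]='c': occ=1, LF[18]=C('c')+1=4+1=5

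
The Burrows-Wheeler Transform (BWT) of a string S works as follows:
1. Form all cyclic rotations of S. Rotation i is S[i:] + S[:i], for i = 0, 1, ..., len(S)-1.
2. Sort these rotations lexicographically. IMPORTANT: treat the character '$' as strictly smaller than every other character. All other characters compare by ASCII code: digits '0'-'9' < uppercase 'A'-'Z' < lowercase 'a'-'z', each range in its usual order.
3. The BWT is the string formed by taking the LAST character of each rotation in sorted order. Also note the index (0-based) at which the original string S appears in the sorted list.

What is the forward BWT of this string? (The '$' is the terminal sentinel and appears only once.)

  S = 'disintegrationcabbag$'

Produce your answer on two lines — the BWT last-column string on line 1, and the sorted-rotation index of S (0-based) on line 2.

Answer: gcbrban$taestdoiigina
7

Derivation:
All 21 rotations (rotation i = S[i:]+S[:i]):
  rot[0] = disintegrationcabbag$
  rot[1] = isintegrationcabbag$d
  rot[2] = sintegrationcabbag$di
  rot[3] = integrationcabbag$dis
  rot[4] = ntegrationcabbag$disi
  rot[5] = tegrationcabbag$disin
  rot[6] = egrationcabbag$disint
  rot[7] = grationcabbag$disinte
  rot[8] = rationcabbag$disinteg
  rot[9] = ationcabbag$disintegr
  rot[10] = tioncabbag$disintegra
  rot[11] = ioncabbag$disintegrat
  rot[12] = oncabbag$disintegrati
  rot[13] = ncabbag$disintegratio
  rot[14] = cabbag$disintegration
  rot[15] = abbag$disintegrationc
  rot[16] = bbag$disintegrationca
  rot[17] = bag$disintegrationcab
  rot[18] = ag$disintegrationcabb
  rot[19] = g$disintegrationcabba
  rot[20] = $disintegrationcabbag
Sorted (with $ < everything):
  sorted[0] = $disintegrationcabbag  (last char: 'g')
  sorted[1] = abbag$disintegrationc  (last char: 'c')
  sorted[2] = ag$disintegrationcabb  (last char: 'b')
  sorted[3] = ationcabbag$disintegr  (last char: 'r')
  sorted[4] = bag$disintegrationcab  (last char: 'b')
  sorted[5] = bbag$disintegrationca  (last char: 'a')
  sorted[6] = cabbag$disintegration  (last char: 'n')
  sorted[7] = disintegrationcabbag$  (last char: '$')
  sorted[8] = egrationcabbag$disint  (last char: 't')
  sorted[9] = g$disintegrationcabba  (last char: 'a')
  sorted[10] = grationcabbag$disinte  (last char: 'e')
  sorted[11] = integrationcabbag$dis  (last char: 's')
  sorted[12] = ioncabbag$disintegrat  (last char: 't')
  sorted[13] = isintegrationcabbag$d  (last char: 'd')
  sorted[14] = ncabbag$disintegratio  (last char: 'o')
  sorted[15] = ntegrationcabbag$disi  (last char: 'i')
  sorted[16] = oncabbag$disintegrati  (last char: 'i')
  sorted[17] = rationcabbag$disinteg  (last char: 'g')
  sorted[18] = sintegrationcabbag$di  (last char: 'i')
  sorted[19] = tegrationcabbag$disin  (last char: 'n')
  sorted[20] = tioncabbag$disintegra  (last char: 'a')
Last column: gcbrban$taestdoiigina
Original string S is at sorted index 7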